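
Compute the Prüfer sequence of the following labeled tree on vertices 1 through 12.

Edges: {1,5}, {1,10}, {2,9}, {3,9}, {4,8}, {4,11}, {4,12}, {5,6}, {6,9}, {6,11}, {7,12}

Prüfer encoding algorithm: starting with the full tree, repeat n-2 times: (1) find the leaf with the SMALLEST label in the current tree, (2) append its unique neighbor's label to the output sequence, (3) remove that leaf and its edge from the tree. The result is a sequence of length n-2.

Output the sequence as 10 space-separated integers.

Step 1: leaves = {2,3,7,8,10}. Remove smallest leaf 2, emit neighbor 9.
Step 2: leaves = {3,7,8,10}. Remove smallest leaf 3, emit neighbor 9.
Step 3: leaves = {7,8,9,10}. Remove smallest leaf 7, emit neighbor 12.
Step 4: leaves = {8,9,10,12}. Remove smallest leaf 8, emit neighbor 4.
Step 5: leaves = {9,10,12}. Remove smallest leaf 9, emit neighbor 6.
Step 6: leaves = {10,12}. Remove smallest leaf 10, emit neighbor 1.
Step 7: leaves = {1,12}. Remove smallest leaf 1, emit neighbor 5.
Step 8: leaves = {5,12}. Remove smallest leaf 5, emit neighbor 6.
Step 9: leaves = {6,12}. Remove smallest leaf 6, emit neighbor 11.
Step 10: leaves = {11,12}. Remove smallest leaf 11, emit neighbor 4.
Done: 2 vertices remain (4, 12). Sequence = [9 9 12 4 6 1 5 6 11 4]

Answer: 9 9 12 4 6 1 5 6 11 4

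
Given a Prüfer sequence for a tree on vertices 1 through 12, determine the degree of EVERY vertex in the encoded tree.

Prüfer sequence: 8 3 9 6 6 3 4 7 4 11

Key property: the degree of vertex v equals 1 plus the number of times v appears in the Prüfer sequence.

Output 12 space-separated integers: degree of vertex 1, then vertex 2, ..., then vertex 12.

Answer: 1 1 3 3 1 3 2 2 2 1 2 1

Derivation:
p_1 = 8: count[8] becomes 1
p_2 = 3: count[3] becomes 1
p_3 = 9: count[9] becomes 1
p_4 = 6: count[6] becomes 1
p_5 = 6: count[6] becomes 2
p_6 = 3: count[3] becomes 2
p_7 = 4: count[4] becomes 1
p_8 = 7: count[7] becomes 1
p_9 = 4: count[4] becomes 2
p_10 = 11: count[11] becomes 1
Degrees (1 + count): deg[1]=1+0=1, deg[2]=1+0=1, deg[3]=1+2=3, deg[4]=1+2=3, deg[5]=1+0=1, deg[6]=1+2=3, deg[7]=1+1=2, deg[8]=1+1=2, deg[9]=1+1=2, deg[10]=1+0=1, deg[11]=1+1=2, deg[12]=1+0=1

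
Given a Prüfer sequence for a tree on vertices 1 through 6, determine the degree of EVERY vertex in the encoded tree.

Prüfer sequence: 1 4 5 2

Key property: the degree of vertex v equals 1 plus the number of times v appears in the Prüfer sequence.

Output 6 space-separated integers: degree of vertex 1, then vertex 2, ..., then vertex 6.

Answer: 2 2 1 2 2 1

Derivation:
p_1 = 1: count[1] becomes 1
p_2 = 4: count[4] becomes 1
p_3 = 5: count[5] becomes 1
p_4 = 2: count[2] becomes 1
Degrees (1 + count): deg[1]=1+1=2, deg[2]=1+1=2, deg[3]=1+0=1, deg[4]=1+1=2, deg[5]=1+1=2, deg[6]=1+0=1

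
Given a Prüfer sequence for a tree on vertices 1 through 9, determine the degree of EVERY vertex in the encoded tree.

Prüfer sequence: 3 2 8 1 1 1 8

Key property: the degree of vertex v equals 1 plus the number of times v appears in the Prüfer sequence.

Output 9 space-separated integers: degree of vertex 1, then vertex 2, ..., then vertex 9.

Answer: 4 2 2 1 1 1 1 3 1

Derivation:
p_1 = 3: count[3] becomes 1
p_2 = 2: count[2] becomes 1
p_3 = 8: count[8] becomes 1
p_4 = 1: count[1] becomes 1
p_5 = 1: count[1] becomes 2
p_6 = 1: count[1] becomes 3
p_7 = 8: count[8] becomes 2
Degrees (1 + count): deg[1]=1+3=4, deg[2]=1+1=2, deg[3]=1+1=2, deg[4]=1+0=1, deg[5]=1+0=1, deg[6]=1+0=1, deg[7]=1+0=1, deg[8]=1+2=3, deg[9]=1+0=1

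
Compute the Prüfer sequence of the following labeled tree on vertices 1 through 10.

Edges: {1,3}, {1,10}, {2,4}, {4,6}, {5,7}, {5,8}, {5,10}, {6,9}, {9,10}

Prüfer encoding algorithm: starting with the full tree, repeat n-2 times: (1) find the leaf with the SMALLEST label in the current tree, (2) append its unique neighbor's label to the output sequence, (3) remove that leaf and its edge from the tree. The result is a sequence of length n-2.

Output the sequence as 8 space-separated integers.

Answer: 4 1 10 6 9 5 5 10

Derivation:
Step 1: leaves = {2,3,7,8}. Remove smallest leaf 2, emit neighbor 4.
Step 2: leaves = {3,4,7,8}. Remove smallest leaf 3, emit neighbor 1.
Step 3: leaves = {1,4,7,8}. Remove smallest leaf 1, emit neighbor 10.
Step 4: leaves = {4,7,8}. Remove smallest leaf 4, emit neighbor 6.
Step 5: leaves = {6,7,8}. Remove smallest leaf 6, emit neighbor 9.
Step 6: leaves = {7,8,9}. Remove smallest leaf 7, emit neighbor 5.
Step 7: leaves = {8,9}. Remove smallest leaf 8, emit neighbor 5.
Step 8: leaves = {5,9}. Remove smallest leaf 5, emit neighbor 10.
Done: 2 vertices remain (9, 10). Sequence = [4 1 10 6 9 5 5 10]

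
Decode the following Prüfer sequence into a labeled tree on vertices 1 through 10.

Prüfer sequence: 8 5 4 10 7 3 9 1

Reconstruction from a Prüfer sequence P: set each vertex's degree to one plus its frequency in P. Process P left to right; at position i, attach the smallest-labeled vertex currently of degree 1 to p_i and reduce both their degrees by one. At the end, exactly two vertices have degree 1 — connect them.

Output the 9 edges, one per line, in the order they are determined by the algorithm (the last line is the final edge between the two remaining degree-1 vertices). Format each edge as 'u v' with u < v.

Answer: 2 8
5 6
4 5
4 10
7 8
3 7
3 9
1 9
1 10

Derivation:
Initial degrees: {1:2, 2:1, 3:2, 4:2, 5:2, 6:1, 7:2, 8:2, 9:2, 10:2}
Step 1: smallest deg-1 vertex = 2, p_1 = 8. Add edge {2,8}. Now deg[2]=0, deg[8]=1.
Step 2: smallest deg-1 vertex = 6, p_2 = 5. Add edge {5,6}. Now deg[6]=0, deg[5]=1.
Step 3: smallest deg-1 vertex = 5, p_3 = 4. Add edge {4,5}. Now deg[5]=0, deg[4]=1.
Step 4: smallest deg-1 vertex = 4, p_4 = 10. Add edge {4,10}. Now deg[4]=0, deg[10]=1.
Step 5: smallest deg-1 vertex = 8, p_5 = 7. Add edge {7,8}. Now deg[8]=0, deg[7]=1.
Step 6: smallest deg-1 vertex = 7, p_6 = 3. Add edge {3,7}. Now deg[7]=0, deg[3]=1.
Step 7: smallest deg-1 vertex = 3, p_7 = 9. Add edge {3,9}. Now deg[3]=0, deg[9]=1.
Step 8: smallest deg-1 vertex = 9, p_8 = 1. Add edge {1,9}. Now deg[9]=0, deg[1]=1.
Final: two remaining deg-1 vertices are 1, 10. Add edge {1,10}.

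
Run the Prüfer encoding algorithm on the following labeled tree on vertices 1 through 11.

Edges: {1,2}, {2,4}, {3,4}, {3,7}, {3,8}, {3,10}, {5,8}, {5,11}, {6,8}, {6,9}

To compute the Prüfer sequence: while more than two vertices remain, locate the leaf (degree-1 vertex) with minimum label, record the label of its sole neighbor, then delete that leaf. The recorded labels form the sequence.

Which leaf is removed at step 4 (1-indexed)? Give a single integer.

Step 1: current leaves = {1,7,9,10,11}. Remove leaf 1 (neighbor: 2).
Step 2: current leaves = {2,7,9,10,11}. Remove leaf 2 (neighbor: 4).
Step 3: current leaves = {4,7,9,10,11}. Remove leaf 4 (neighbor: 3).
Step 4: current leaves = {7,9,10,11}. Remove leaf 7 (neighbor: 3).

Answer: 7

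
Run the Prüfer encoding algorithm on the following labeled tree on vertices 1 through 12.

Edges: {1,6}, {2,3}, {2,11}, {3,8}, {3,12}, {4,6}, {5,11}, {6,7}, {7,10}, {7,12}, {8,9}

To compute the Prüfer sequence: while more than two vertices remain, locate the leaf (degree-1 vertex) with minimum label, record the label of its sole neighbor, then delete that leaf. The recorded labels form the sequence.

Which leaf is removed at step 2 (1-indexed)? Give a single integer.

Answer: 4

Derivation:
Step 1: current leaves = {1,4,5,9,10}. Remove leaf 1 (neighbor: 6).
Step 2: current leaves = {4,5,9,10}. Remove leaf 4 (neighbor: 6).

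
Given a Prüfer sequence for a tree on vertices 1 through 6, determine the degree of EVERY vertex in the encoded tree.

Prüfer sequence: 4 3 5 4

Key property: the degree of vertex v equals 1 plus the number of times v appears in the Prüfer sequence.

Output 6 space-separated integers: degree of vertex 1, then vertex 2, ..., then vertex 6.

p_1 = 4: count[4] becomes 1
p_2 = 3: count[3] becomes 1
p_3 = 5: count[5] becomes 1
p_4 = 4: count[4] becomes 2
Degrees (1 + count): deg[1]=1+0=1, deg[2]=1+0=1, deg[3]=1+1=2, deg[4]=1+2=3, deg[5]=1+1=2, deg[6]=1+0=1

Answer: 1 1 2 3 2 1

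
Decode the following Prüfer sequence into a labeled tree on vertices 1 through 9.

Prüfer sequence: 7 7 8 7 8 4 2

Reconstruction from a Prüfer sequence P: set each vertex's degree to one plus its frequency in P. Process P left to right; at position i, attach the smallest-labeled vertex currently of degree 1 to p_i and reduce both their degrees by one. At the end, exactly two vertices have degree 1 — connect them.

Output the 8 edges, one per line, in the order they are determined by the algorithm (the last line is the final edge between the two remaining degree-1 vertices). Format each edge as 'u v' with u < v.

Initial degrees: {1:1, 2:2, 3:1, 4:2, 5:1, 6:1, 7:4, 8:3, 9:1}
Step 1: smallest deg-1 vertex = 1, p_1 = 7. Add edge {1,7}. Now deg[1]=0, deg[7]=3.
Step 2: smallest deg-1 vertex = 3, p_2 = 7. Add edge {3,7}. Now deg[3]=0, deg[7]=2.
Step 3: smallest deg-1 vertex = 5, p_3 = 8. Add edge {5,8}. Now deg[5]=0, deg[8]=2.
Step 4: smallest deg-1 vertex = 6, p_4 = 7. Add edge {6,7}. Now deg[6]=0, deg[7]=1.
Step 5: smallest deg-1 vertex = 7, p_5 = 8. Add edge {7,8}. Now deg[7]=0, deg[8]=1.
Step 6: smallest deg-1 vertex = 8, p_6 = 4. Add edge {4,8}. Now deg[8]=0, deg[4]=1.
Step 7: smallest deg-1 vertex = 4, p_7 = 2. Add edge {2,4}. Now deg[4]=0, deg[2]=1.
Final: two remaining deg-1 vertices are 2, 9. Add edge {2,9}.

Answer: 1 7
3 7
5 8
6 7
7 8
4 8
2 4
2 9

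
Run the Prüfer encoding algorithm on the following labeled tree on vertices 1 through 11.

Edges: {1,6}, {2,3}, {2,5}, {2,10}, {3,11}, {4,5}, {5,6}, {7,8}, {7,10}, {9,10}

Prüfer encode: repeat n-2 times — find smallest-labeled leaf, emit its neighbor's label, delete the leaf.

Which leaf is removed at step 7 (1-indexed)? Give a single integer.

Step 1: current leaves = {1,4,8,9,11}. Remove leaf 1 (neighbor: 6).
Step 2: current leaves = {4,6,8,9,11}. Remove leaf 4 (neighbor: 5).
Step 3: current leaves = {6,8,9,11}. Remove leaf 6 (neighbor: 5).
Step 4: current leaves = {5,8,9,11}. Remove leaf 5 (neighbor: 2).
Step 5: current leaves = {8,9,11}. Remove leaf 8 (neighbor: 7).
Step 6: current leaves = {7,9,11}. Remove leaf 7 (neighbor: 10).
Step 7: current leaves = {9,11}. Remove leaf 9 (neighbor: 10).

Answer: 9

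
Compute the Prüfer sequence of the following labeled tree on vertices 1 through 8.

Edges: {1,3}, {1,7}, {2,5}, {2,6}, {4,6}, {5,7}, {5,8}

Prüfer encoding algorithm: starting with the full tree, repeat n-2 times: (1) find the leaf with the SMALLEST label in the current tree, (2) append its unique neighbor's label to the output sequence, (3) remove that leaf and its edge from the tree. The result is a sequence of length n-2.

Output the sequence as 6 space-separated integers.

Step 1: leaves = {3,4,8}. Remove smallest leaf 3, emit neighbor 1.
Step 2: leaves = {1,4,8}. Remove smallest leaf 1, emit neighbor 7.
Step 3: leaves = {4,7,8}. Remove smallest leaf 4, emit neighbor 6.
Step 4: leaves = {6,7,8}. Remove smallest leaf 6, emit neighbor 2.
Step 5: leaves = {2,7,8}. Remove smallest leaf 2, emit neighbor 5.
Step 6: leaves = {7,8}. Remove smallest leaf 7, emit neighbor 5.
Done: 2 vertices remain (5, 8). Sequence = [1 7 6 2 5 5]

Answer: 1 7 6 2 5 5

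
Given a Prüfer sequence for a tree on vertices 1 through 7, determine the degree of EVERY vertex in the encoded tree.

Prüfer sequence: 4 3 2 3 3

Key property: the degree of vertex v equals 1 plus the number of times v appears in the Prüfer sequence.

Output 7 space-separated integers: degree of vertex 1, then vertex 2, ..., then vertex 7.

Answer: 1 2 4 2 1 1 1

Derivation:
p_1 = 4: count[4] becomes 1
p_2 = 3: count[3] becomes 1
p_3 = 2: count[2] becomes 1
p_4 = 3: count[3] becomes 2
p_5 = 3: count[3] becomes 3
Degrees (1 + count): deg[1]=1+0=1, deg[2]=1+1=2, deg[3]=1+3=4, deg[4]=1+1=2, deg[5]=1+0=1, deg[6]=1+0=1, deg[7]=1+0=1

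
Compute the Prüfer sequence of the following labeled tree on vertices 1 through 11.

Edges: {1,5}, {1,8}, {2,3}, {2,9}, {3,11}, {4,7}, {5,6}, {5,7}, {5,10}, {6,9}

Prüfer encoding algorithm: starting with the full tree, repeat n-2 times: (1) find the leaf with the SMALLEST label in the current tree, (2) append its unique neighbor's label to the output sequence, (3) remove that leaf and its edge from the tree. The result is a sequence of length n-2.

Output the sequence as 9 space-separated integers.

Answer: 7 5 1 5 5 6 9 2 3

Derivation:
Step 1: leaves = {4,8,10,11}. Remove smallest leaf 4, emit neighbor 7.
Step 2: leaves = {7,8,10,11}. Remove smallest leaf 7, emit neighbor 5.
Step 3: leaves = {8,10,11}. Remove smallest leaf 8, emit neighbor 1.
Step 4: leaves = {1,10,11}. Remove smallest leaf 1, emit neighbor 5.
Step 5: leaves = {10,11}. Remove smallest leaf 10, emit neighbor 5.
Step 6: leaves = {5,11}. Remove smallest leaf 5, emit neighbor 6.
Step 7: leaves = {6,11}. Remove smallest leaf 6, emit neighbor 9.
Step 8: leaves = {9,11}. Remove smallest leaf 9, emit neighbor 2.
Step 9: leaves = {2,11}. Remove smallest leaf 2, emit neighbor 3.
Done: 2 vertices remain (3, 11). Sequence = [7 5 1 5 5 6 9 2 3]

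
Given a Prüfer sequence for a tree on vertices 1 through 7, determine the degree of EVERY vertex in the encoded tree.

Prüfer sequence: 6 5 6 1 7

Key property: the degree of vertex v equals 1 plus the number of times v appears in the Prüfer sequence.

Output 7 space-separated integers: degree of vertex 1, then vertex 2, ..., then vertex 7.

Answer: 2 1 1 1 2 3 2

Derivation:
p_1 = 6: count[6] becomes 1
p_2 = 5: count[5] becomes 1
p_3 = 6: count[6] becomes 2
p_4 = 1: count[1] becomes 1
p_5 = 7: count[7] becomes 1
Degrees (1 + count): deg[1]=1+1=2, deg[2]=1+0=1, deg[3]=1+0=1, deg[4]=1+0=1, deg[5]=1+1=2, deg[6]=1+2=3, deg[7]=1+1=2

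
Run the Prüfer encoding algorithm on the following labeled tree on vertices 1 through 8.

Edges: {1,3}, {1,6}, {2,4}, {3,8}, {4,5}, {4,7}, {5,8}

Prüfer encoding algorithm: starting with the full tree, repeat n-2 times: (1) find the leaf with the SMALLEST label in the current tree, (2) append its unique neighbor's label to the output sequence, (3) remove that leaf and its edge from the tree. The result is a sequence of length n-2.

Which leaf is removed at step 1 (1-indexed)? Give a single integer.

Step 1: current leaves = {2,6,7}. Remove leaf 2 (neighbor: 4).

Answer: 2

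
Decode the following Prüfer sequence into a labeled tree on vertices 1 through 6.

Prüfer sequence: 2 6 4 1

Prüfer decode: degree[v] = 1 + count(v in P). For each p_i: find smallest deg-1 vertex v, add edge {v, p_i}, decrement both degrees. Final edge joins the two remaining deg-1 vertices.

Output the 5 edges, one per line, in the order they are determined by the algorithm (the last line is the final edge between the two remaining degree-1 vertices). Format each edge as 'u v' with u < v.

Answer: 2 3
2 6
4 5
1 4
1 6

Derivation:
Initial degrees: {1:2, 2:2, 3:1, 4:2, 5:1, 6:2}
Step 1: smallest deg-1 vertex = 3, p_1 = 2. Add edge {2,3}. Now deg[3]=0, deg[2]=1.
Step 2: smallest deg-1 vertex = 2, p_2 = 6. Add edge {2,6}. Now deg[2]=0, deg[6]=1.
Step 3: smallest deg-1 vertex = 5, p_3 = 4. Add edge {4,5}. Now deg[5]=0, deg[4]=1.
Step 4: smallest deg-1 vertex = 4, p_4 = 1. Add edge {1,4}. Now deg[4]=0, deg[1]=1.
Final: two remaining deg-1 vertices are 1, 6. Add edge {1,6}.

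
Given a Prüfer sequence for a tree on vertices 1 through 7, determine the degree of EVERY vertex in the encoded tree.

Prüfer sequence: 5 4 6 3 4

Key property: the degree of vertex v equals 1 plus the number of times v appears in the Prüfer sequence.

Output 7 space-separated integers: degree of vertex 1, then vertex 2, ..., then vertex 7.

Answer: 1 1 2 3 2 2 1

Derivation:
p_1 = 5: count[5] becomes 1
p_2 = 4: count[4] becomes 1
p_3 = 6: count[6] becomes 1
p_4 = 3: count[3] becomes 1
p_5 = 4: count[4] becomes 2
Degrees (1 + count): deg[1]=1+0=1, deg[2]=1+0=1, deg[3]=1+1=2, deg[4]=1+2=3, deg[5]=1+1=2, deg[6]=1+1=2, deg[7]=1+0=1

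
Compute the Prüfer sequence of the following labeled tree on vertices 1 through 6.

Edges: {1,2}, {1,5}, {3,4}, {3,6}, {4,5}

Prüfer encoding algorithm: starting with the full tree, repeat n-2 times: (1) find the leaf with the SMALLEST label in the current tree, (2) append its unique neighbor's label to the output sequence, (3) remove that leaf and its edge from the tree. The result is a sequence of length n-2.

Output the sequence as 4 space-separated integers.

Answer: 1 5 4 3

Derivation:
Step 1: leaves = {2,6}. Remove smallest leaf 2, emit neighbor 1.
Step 2: leaves = {1,6}. Remove smallest leaf 1, emit neighbor 5.
Step 3: leaves = {5,6}. Remove smallest leaf 5, emit neighbor 4.
Step 4: leaves = {4,6}. Remove smallest leaf 4, emit neighbor 3.
Done: 2 vertices remain (3, 6). Sequence = [1 5 4 3]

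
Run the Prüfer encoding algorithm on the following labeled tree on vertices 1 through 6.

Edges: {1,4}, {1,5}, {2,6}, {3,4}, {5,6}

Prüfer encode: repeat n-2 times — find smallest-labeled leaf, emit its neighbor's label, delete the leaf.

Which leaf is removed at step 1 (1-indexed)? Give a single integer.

Step 1: current leaves = {2,3}. Remove leaf 2 (neighbor: 6).

Answer: 2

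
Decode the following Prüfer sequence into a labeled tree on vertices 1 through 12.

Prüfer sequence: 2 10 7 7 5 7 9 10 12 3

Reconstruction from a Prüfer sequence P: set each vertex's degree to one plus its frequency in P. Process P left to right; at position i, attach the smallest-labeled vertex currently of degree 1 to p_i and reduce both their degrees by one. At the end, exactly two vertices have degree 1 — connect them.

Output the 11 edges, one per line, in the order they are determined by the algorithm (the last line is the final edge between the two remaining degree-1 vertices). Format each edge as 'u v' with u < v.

Answer: 1 2
2 10
4 7
6 7
5 8
5 7
7 9
9 10
10 12
3 11
3 12

Derivation:
Initial degrees: {1:1, 2:2, 3:2, 4:1, 5:2, 6:1, 7:4, 8:1, 9:2, 10:3, 11:1, 12:2}
Step 1: smallest deg-1 vertex = 1, p_1 = 2. Add edge {1,2}. Now deg[1]=0, deg[2]=1.
Step 2: smallest deg-1 vertex = 2, p_2 = 10. Add edge {2,10}. Now deg[2]=0, deg[10]=2.
Step 3: smallest deg-1 vertex = 4, p_3 = 7. Add edge {4,7}. Now deg[4]=0, deg[7]=3.
Step 4: smallest deg-1 vertex = 6, p_4 = 7. Add edge {6,7}. Now deg[6]=0, deg[7]=2.
Step 5: smallest deg-1 vertex = 8, p_5 = 5. Add edge {5,8}. Now deg[8]=0, deg[5]=1.
Step 6: smallest deg-1 vertex = 5, p_6 = 7. Add edge {5,7}. Now deg[5]=0, deg[7]=1.
Step 7: smallest deg-1 vertex = 7, p_7 = 9. Add edge {7,9}. Now deg[7]=0, deg[9]=1.
Step 8: smallest deg-1 vertex = 9, p_8 = 10. Add edge {9,10}. Now deg[9]=0, deg[10]=1.
Step 9: smallest deg-1 vertex = 10, p_9 = 12. Add edge {10,12}. Now deg[10]=0, deg[12]=1.
Step 10: smallest deg-1 vertex = 11, p_10 = 3. Add edge {3,11}. Now deg[11]=0, deg[3]=1.
Final: two remaining deg-1 vertices are 3, 12. Add edge {3,12}.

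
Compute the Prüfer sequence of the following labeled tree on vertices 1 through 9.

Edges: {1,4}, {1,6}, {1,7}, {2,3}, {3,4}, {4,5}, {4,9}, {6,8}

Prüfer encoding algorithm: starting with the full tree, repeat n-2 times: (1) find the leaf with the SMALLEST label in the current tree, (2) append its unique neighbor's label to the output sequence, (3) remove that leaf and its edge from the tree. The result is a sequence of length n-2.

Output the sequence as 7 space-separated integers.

Answer: 3 4 4 1 6 1 4

Derivation:
Step 1: leaves = {2,5,7,8,9}. Remove smallest leaf 2, emit neighbor 3.
Step 2: leaves = {3,5,7,8,9}. Remove smallest leaf 3, emit neighbor 4.
Step 3: leaves = {5,7,8,9}. Remove smallest leaf 5, emit neighbor 4.
Step 4: leaves = {7,8,9}. Remove smallest leaf 7, emit neighbor 1.
Step 5: leaves = {8,9}. Remove smallest leaf 8, emit neighbor 6.
Step 6: leaves = {6,9}. Remove smallest leaf 6, emit neighbor 1.
Step 7: leaves = {1,9}. Remove smallest leaf 1, emit neighbor 4.
Done: 2 vertices remain (4, 9). Sequence = [3 4 4 1 6 1 4]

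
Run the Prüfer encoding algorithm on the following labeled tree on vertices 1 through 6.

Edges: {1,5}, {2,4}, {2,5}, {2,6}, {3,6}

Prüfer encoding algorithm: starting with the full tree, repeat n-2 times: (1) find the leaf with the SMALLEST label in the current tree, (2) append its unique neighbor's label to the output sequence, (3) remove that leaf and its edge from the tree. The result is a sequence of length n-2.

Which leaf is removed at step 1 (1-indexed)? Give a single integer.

Step 1: current leaves = {1,3,4}. Remove leaf 1 (neighbor: 5).

Answer: 1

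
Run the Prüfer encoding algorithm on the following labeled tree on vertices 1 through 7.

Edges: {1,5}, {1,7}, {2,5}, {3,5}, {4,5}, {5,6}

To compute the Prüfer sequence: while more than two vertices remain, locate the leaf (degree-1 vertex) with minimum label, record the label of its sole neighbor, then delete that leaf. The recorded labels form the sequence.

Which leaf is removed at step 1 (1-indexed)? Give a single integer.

Step 1: current leaves = {2,3,4,6,7}. Remove leaf 2 (neighbor: 5).

Answer: 2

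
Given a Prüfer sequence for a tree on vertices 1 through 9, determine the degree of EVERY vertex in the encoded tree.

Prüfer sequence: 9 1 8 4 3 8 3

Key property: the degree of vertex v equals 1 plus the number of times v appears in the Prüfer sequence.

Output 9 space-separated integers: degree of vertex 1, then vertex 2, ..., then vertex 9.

Answer: 2 1 3 2 1 1 1 3 2

Derivation:
p_1 = 9: count[9] becomes 1
p_2 = 1: count[1] becomes 1
p_3 = 8: count[8] becomes 1
p_4 = 4: count[4] becomes 1
p_5 = 3: count[3] becomes 1
p_6 = 8: count[8] becomes 2
p_7 = 3: count[3] becomes 2
Degrees (1 + count): deg[1]=1+1=2, deg[2]=1+0=1, deg[3]=1+2=3, deg[4]=1+1=2, deg[5]=1+0=1, deg[6]=1+0=1, deg[7]=1+0=1, deg[8]=1+2=3, deg[9]=1+1=2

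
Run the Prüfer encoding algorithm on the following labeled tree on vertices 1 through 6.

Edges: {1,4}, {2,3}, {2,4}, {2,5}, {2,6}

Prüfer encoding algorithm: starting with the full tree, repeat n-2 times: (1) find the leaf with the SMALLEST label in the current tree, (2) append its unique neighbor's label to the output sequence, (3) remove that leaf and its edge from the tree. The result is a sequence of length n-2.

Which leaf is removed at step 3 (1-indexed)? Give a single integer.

Answer: 4

Derivation:
Step 1: current leaves = {1,3,5,6}. Remove leaf 1 (neighbor: 4).
Step 2: current leaves = {3,4,5,6}. Remove leaf 3 (neighbor: 2).
Step 3: current leaves = {4,5,6}. Remove leaf 4 (neighbor: 2).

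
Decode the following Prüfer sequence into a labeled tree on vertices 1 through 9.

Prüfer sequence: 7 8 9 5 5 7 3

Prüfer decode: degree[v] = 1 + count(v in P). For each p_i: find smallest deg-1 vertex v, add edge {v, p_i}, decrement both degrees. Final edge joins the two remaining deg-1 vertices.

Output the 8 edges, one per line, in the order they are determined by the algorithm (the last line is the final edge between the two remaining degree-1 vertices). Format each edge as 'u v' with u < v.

Answer: 1 7
2 8
4 9
5 6
5 8
5 7
3 7
3 9

Derivation:
Initial degrees: {1:1, 2:1, 3:2, 4:1, 5:3, 6:1, 7:3, 8:2, 9:2}
Step 1: smallest deg-1 vertex = 1, p_1 = 7. Add edge {1,7}. Now deg[1]=0, deg[7]=2.
Step 2: smallest deg-1 vertex = 2, p_2 = 8. Add edge {2,8}. Now deg[2]=0, deg[8]=1.
Step 3: smallest deg-1 vertex = 4, p_3 = 9. Add edge {4,9}. Now deg[4]=0, deg[9]=1.
Step 4: smallest deg-1 vertex = 6, p_4 = 5. Add edge {5,6}. Now deg[6]=0, deg[5]=2.
Step 5: smallest deg-1 vertex = 8, p_5 = 5. Add edge {5,8}. Now deg[8]=0, deg[5]=1.
Step 6: smallest deg-1 vertex = 5, p_6 = 7. Add edge {5,7}. Now deg[5]=0, deg[7]=1.
Step 7: smallest deg-1 vertex = 7, p_7 = 3. Add edge {3,7}. Now deg[7]=0, deg[3]=1.
Final: two remaining deg-1 vertices are 3, 9. Add edge {3,9}.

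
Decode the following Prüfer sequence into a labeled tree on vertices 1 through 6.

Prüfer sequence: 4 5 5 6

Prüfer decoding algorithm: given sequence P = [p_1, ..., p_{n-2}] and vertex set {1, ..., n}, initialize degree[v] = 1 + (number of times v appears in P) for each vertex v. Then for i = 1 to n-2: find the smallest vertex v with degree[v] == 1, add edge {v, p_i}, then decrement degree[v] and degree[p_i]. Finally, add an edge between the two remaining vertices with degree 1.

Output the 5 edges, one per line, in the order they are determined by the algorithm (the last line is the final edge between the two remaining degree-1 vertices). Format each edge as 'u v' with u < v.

Answer: 1 4
2 5
3 5
4 6
5 6

Derivation:
Initial degrees: {1:1, 2:1, 3:1, 4:2, 5:3, 6:2}
Step 1: smallest deg-1 vertex = 1, p_1 = 4. Add edge {1,4}. Now deg[1]=0, deg[4]=1.
Step 2: smallest deg-1 vertex = 2, p_2 = 5. Add edge {2,5}. Now deg[2]=0, deg[5]=2.
Step 3: smallest deg-1 vertex = 3, p_3 = 5. Add edge {3,5}. Now deg[3]=0, deg[5]=1.
Step 4: smallest deg-1 vertex = 4, p_4 = 6. Add edge {4,6}. Now deg[4]=0, deg[6]=1.
Final: two remaining deg-1 vertices are 5, 6. Add edge {5,6}.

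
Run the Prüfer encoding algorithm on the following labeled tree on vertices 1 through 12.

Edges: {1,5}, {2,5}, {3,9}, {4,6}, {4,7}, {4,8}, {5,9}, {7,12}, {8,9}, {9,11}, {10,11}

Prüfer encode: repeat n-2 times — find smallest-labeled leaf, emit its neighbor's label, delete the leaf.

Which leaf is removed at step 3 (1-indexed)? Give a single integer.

Step 1: current leaves = {1,2,3,6,10,12}. Remove leaf 1 (neighbor: 5).
Step 2: current leaves = {2,3,6,10,12}. Remove leaf 2 (neighbor: 5).
Step 3: current leaves = {3,5,6,10,12}. Remove leaf 3 (neighbor: 9).

Answer: 3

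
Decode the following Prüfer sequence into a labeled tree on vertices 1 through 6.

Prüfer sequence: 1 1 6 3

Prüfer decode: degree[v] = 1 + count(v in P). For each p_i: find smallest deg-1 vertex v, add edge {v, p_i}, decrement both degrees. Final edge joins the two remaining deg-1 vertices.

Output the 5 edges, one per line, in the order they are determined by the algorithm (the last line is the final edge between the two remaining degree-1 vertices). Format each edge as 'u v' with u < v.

Answer: 1 2
1 4
1 6
3 5
3 6

Derivation:
Initial degrees: {1:3, 2:1, 3:2, 4:1, 5:1, 6:2}
Step 1: smallest deg-1 vertex = 2, p_1 = 1. Add edge {1,2}. Now deg[2]=0, deg[1]=2.
Step 2: smallest deg-1 vertex = 4, p_2 = 1. Add edge {1,4}. Now deg[4]=0, deg[1]=1.
Step 3: smallest deg-1 vertex = 1, p_3 = 6. Add edge {1,6}. Now deg[1]=0, deg[6]=1.
Step 4: smallest deg-1 vertex = 5, p_4 = 3. Add edge {3,5}. Now deg[5]=0, deg[3]=1.
Final: two remaining deg-1 vertices are 3, 6. Add edge {3,6}.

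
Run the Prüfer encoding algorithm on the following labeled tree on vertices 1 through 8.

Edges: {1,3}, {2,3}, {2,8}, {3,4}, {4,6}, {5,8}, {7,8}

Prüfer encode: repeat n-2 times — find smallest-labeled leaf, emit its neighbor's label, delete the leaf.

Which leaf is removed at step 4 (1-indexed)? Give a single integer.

Answer: 4

Derivation:
Step 1: current leaves = {1,5,6,7}. Remove leaf 1 (neighbor: 3).
Step 2: current leaves = {5,6,7}. Remove leaf 5 (neighbor: 8).
Step 3: current leaves = {6,7}. Remove leaf 6 (neighbor: 4).
Step 4: current leaves = {4,7}. Remove leaf 4 (neighbor: 3).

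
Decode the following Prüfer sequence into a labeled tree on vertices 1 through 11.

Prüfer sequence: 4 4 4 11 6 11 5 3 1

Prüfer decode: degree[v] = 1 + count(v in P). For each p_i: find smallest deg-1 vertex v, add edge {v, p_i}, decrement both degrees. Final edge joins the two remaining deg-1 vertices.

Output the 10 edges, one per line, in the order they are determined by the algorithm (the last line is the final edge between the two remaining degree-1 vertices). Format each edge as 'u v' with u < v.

Answer: 2 4
4 7
4 8
4 11
6 9
6 11
5 10
3 5
1 3
1 11

Derivation:
Initial degrees: {1:2, 2:1, 3:2, 4:4, 5:2, 6:2, 7:1, 8:1, 9:1, 10:1, 11:3}
Step 1: smallest deg-1 vertex = 2, p_1 = 4. Add edge {2,4}. Now deg[2]=0, deg[4]=3.
Step 2: smallest deg-1 vertex = 7, p_2 = 4. Add edge {4,7}. Now deg[7]=0, deg[4]=2.
Step 3: smallest deg-1 vertex = 8, p_3 = 4. Add edge {4,8}. Now deg[8]=0, deg[4]=1.
Step 4: smallest deg-1 vertex = 4, p_4 = 11. Add edge {4,11}. Now deg[4]=0, deg[11]=2.
Step 5: smallest deg-1 vertex = 9, p_5 = 6. Add edge {6,9}. Now deg[9]=0, deg[6]=1.
Step 6: smallest deg-1 vertex = 6, p_6 = 11. Add edge {6,11}. Now deg[6]=0, deg[11]=1.
Step 7: smallest deg-1 vertex = 10, p_7 = 5. Add edge {5,10}. Now deg[10]=0, deg[5]=1.
Step 8: smallest deg-1 vertex = 5, p_8 = 3. Add edge {3,5}. Now deg[5]=0, deg[3]=1.
Step 9: smallest deg-1 vertex = 3, p_9 = 1. Add edge {1,3}. Now deg[3]=0, deg[1]=1.
Final: two remaining deg-1 vertices are 1, 11. Add edge {1,11}.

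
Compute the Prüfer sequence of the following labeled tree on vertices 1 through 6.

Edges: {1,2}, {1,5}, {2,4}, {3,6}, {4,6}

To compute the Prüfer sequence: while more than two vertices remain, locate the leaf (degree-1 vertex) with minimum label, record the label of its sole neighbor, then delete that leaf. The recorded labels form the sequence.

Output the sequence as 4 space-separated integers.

Answer: 6 1 2 4

Derivation:
Step 1: leaves = {3,5}. Remove smallest leaf 3, emit neighbor 6.
Step 2: leaves = {5,6}. Remove smallest leaf 5, emit neighbor 1.
Step 3: leaves = {1,6}. Remove smallest leaf 1, emit neighbor 2.
Step 4: leaves = {2,6}. Remove smallest leaf 2, emit neighbor 4.
Done: 2 vertices remain (4, 6). Sequence = [6 1 2 4]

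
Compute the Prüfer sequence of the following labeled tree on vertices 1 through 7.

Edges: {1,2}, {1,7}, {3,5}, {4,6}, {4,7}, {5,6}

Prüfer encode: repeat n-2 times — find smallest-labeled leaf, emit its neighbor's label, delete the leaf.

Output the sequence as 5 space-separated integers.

Answer: 1 7 5 6 4

Derivation:
Step 1: leaves = {2,3}. Remove smallest leaf 2, emit neighbor 1.
Step 2: leaves = {1,3}. Remove smallest leaf 1, emit neighbor 7.
Step 3: leaves = {3,7}. Remove smallest leaf 3, emit neighbor 5.
Step 4: leaves = {5,7}. Remove smallest leaf 5, emit neighbor 6.
Step 5: leaves = {6,7}. Remove smallest leaf 6, emit neighbor 4.
Done: 2 vertices remain (4, 7). Sequence = [1 7 5 6 4]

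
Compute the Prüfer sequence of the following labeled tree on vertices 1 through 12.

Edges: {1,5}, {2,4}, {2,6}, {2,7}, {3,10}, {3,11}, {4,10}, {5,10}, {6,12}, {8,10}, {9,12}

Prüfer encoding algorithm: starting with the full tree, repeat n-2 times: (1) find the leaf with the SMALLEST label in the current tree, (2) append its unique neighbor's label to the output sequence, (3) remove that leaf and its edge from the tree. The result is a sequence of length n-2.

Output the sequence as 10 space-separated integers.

Answer: 5 10 2 10 12 3 10 4 2 6

Derivation:
Step 1: leaves = {1,7,8,9,11}. Remove smallest leaf 1, emit neighbor 5.
Step 2: leaves = {5,7,8,9,11}. Remove smallest leaf 5, emit neighbor 10.
Step 3: leaves = {7,8,9,11}. Remove smallest leaf 7, emit neighbor 2.
Step 4: leaves = {8,9,11}. Remove smallest leaf 8, emit neighbor 10.
Step 5: leaves = {9,11}. Remove smallest leaf 9, emit neighbor 12.
Step 6: leaves = {11,12}. Remove smallest leaf 11, emit neighbor 3.
Step 7: leaves = {3,12}. Remove smallest leaf 3, emit neighbor 10.
Step 8: leaves = {10,12}. Remove smallest leaf 10, emit neighbor 4.
Step 9: leaves = {4,12}. Remove smallest leaf 4, emit neighbor 2.
Step 10: leaves = {2,12}. Remove smallest leaf 2, emit neighbor 6.
Done: 2 vertices remain (6, 12). Sequence = [5 10 2 10 12 3 10 4 2 6]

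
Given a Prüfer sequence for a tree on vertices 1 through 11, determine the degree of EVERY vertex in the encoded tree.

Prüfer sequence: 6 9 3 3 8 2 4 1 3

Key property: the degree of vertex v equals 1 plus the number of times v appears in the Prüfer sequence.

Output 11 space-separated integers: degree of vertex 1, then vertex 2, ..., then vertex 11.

p_1 = 6: count[6] becomes 1
p_2 = 9: count[9] becomes 1
p_3 = 3: count[3] becomes 1
p_4 = 3: count[3] becomes 2
p_5 = 8: count[8] becomes 1
p_6 = 2: count[2] becomes 1
p_7 = 4: count[4] becomes 1
p_8 = 1: count[1] becomes 1
p_9 = 3: count[3] becomes 3
Degrees (1 + count): deg[1]=1+1=2, deg[2]=1+1=2, deg[3]=1+3=4, deg[4]=1+1=2, deg[5]=1+0=1, deg[6]=1+1=2, deg[7]=1+0=1, deg[8]=1+1=2, deg[9]=1+1=2, deg[10]=1+0=1, deg[11]=1+0=1

Answer: 2 2 4 2 1 2 1 2 2 1 1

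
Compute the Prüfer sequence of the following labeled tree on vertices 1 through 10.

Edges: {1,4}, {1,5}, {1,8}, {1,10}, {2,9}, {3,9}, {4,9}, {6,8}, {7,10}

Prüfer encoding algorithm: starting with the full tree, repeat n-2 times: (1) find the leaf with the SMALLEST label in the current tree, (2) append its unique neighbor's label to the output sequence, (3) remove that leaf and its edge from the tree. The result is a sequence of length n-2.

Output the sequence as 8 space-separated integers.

Step 1: leaves = {2,3,5,6,7}. Remove smallest leaf 2, emit neighbor 9.
Step 2: leaves = {3,5,6,7}. Remove smallest leaf 3, emit neighbor 9.
Step 3: leaves = {5,6,7,9}. Remove smallest leaf 5, emit neighbor 1.
Step 4: leaves = {6,7,9}. Remove smallest leaf 6, emit neighbor 8.
Step 5: leaves = {7,8,9}. Remove smallest leaf 7, emit neighbor 10.
Step 6: leaves = {8,9,10}. Remove smallest leaf 8, emit neighbor 1.
Step 7: leaves = {9,10}. Remove smallest leaf 9, emit neighbor 4.
Step 8: leaves = {4,10}. Remove smallest leaf 4, emit neighbor 1.
Done: 2 vertices remain (1, 10). Sequence = [9 9 1 8 10 1 4 1]

Answer: 9 9 1 8 10 1 4 1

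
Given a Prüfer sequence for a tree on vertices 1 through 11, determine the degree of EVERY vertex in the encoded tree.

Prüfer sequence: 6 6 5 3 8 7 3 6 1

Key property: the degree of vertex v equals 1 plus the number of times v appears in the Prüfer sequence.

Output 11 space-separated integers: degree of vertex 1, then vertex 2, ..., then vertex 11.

p_1 = 6: count[6] becomes 1
p_2 = 6: count[6] becomes 2
p_3 = 5: count[5] becomes 1
p_4 = 3: count[3] becomes 1
p_5 = 8: count[8] becomes 1
p_6 = 7: count[7] becomes 1
p_7 = 3: count[3] becomes 2
p_8 = 6: count[6] becomes 3
p_9 = 1: count[1] becomes 1
Degrees (1 + count): deg[1]=1+1=2, deg[2]=1+0=1, deg[3]=1+2=3, deg[4]=1+0=1, deg[5]=1+1=2, deg[6]=1+3=4, deg[7]=1+1=2, deg[8]=1+1=2, deg[9]=1+0=1, deg[10]=1+0=1, deg[11]=1+0=1

Answer: 2 1 3 1 2 4 2 2 1 1 1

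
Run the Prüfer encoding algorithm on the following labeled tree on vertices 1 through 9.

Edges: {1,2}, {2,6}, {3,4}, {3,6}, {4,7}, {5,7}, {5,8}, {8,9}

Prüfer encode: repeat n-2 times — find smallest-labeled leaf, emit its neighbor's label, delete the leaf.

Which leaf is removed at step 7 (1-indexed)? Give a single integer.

Step 1: current leaves = {1,9}. Remove leaf 1 (neighbor: 2).
Step 2: current leaves = {2,9}. Remove leaf 2 (neighbor: 6).
Step 3: current leaves = {6,9}. Remove leaf 6 (neighbor: 3).
Step 4: current leaves = {3,9}. Remove leaf 3 (neighbor: 4).
Step 5: current leaves = {4,9}. Remove leaf 4 (neighbor: 7).
Step 6: current leaves = {7,9}. Remove leaf 7 (neighbor: 5).
Step 7: current leaves = {5,9}. Remove leaf 5 (neighbor: 8).

Answer: 5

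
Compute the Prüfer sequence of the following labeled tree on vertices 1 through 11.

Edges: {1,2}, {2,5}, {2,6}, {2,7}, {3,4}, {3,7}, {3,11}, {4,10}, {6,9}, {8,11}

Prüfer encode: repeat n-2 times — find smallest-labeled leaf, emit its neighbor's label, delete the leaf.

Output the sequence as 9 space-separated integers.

Step 1: leaves = {1,5,8,9,10}. Remove smallest leaf 1, emit neighbor 2.
Step 2: leaves = {5,8,9,10}. Remove smallest leaf 5, emit neighbor 2.
Step 3: leaves = {8,9,10}. Remove smallest leaf 8, emit neighbor 11.
Step 4: leaves = {9,10,11}. Remove smallest leaf 9, emit neighbor 6.
Step 5: leaves = {6,10,11}. Remove smallest leaf 6, emit neighbor 2.
Step 6: leaves = {2,10,11}. Remove smallest leaf 2, emit neighbor 7.
Step 7: leaves = {7,10,11}. Remove smallest leaf 7, emit neighbor 3.
Step 8: leaves = {10,11}. Remove smallest leaf 10, emit neighbor 4.
Step 9: leaves = {4,11}. Remove smallest leaf 4, emit neighbor 3.
Done: 2 vertices remain (3, 11). Sequence = [2 2 11 6 2 7 3 4 3]

Answer: 2 2 11 6 2 7 3 4 3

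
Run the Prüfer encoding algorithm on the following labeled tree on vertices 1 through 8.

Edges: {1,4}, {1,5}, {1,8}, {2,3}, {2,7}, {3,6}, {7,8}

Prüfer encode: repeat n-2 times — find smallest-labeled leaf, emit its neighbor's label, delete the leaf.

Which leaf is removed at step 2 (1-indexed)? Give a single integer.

Answer: 5

Derivation:
Step 1: current leaves = {4,5,6}. Remove leaf 4 (neighbor: 1).
Step 2: current leaves = {5,6}. Remove leaf 5 (neighbor: 1).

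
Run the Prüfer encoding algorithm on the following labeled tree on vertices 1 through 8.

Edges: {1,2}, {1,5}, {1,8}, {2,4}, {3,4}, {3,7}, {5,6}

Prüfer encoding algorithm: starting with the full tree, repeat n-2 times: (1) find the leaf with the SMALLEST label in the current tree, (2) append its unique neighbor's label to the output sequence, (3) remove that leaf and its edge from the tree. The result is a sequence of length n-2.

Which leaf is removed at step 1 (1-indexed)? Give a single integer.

Answer: 6

Derivation:
Step 1: current leaves = {6,7,8}. Remove leaf 6 (neighbor: 5).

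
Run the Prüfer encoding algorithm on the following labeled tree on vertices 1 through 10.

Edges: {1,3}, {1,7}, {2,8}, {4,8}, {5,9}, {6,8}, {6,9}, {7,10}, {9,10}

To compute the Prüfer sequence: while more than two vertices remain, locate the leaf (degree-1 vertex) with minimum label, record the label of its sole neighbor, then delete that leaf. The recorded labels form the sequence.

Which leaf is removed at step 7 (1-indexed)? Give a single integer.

Step 1: current leaves = {2,3,4,5}. Remove leaf 2 (neighbor: 8).
Step 2: current leaves = {3,4,5}. Remove leaf 3 (neighbor: 1).
Step 3: current leaves = {1,4,5}. Remove leaf 1 (neighbor: 7).
Step 4: current leaves = {4,5,7}. Remove leaf 4 (neighbor: 8).
Step 5: current leaves = {5,7,8}. Remove leaf 5 (neighbor: 9).
Step 6: current leaves = {7,8}. Remove leaf 7 (neighbor: 10).
Step 7: current leaves = {8,10}. Remove leaf 8 (neighbor: 6).

Answer: 8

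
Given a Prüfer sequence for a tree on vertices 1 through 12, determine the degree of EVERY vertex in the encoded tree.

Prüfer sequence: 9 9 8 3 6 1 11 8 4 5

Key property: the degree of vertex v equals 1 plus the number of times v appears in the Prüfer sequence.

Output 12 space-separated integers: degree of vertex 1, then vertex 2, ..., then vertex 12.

Answer: 2 1 2 2 2 2 1 3 3 1 2 1

Derivation:
p_1 = 9: count[9] becomes 1
p_2 = 9: count[9] becomes 2
p_3 = 8: count[8] becomes 1
p_4 = 3: count[3] becomes 1
p_5 = 6: count[6] becomes 1
p_6 = 1: count[1] becomes 1
p_7 = 11: count[11] becomes 1
p_8 = 8: count[8] becomes 2
p_9 = 4: count[4] becomes 1
p_10 = 5: count[5] becomes 1
Degrees (1 + count): deg[1]=1+1=2, deg[2]=1+0=1, deg[3]=1+1=2, deg[4]=1+1=2, deg[5]=1+1=2, deg[6]=1+1=2, deg[7]=1+0=1, deg[8]=1+2=3, deg[9]=1+2=3, deg[10]=1+0=1, deg[11]=1+1=2, deg[12]=1+0=1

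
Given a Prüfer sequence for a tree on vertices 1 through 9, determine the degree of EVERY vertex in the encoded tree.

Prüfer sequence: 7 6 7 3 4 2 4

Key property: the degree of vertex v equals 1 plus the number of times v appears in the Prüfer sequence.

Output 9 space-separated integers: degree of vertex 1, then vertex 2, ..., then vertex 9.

Answer: 1 2 2 3 1 2 3 1 1

Derivation:
p_1 = 7: count[7] becomes 1
p_2 = 6: count[6] becomes 1
p_3 = 7: count[7] becomes 2
p_4 = 3: count[3] becomes 1
p_5 = 4: count[4] becomes 1
p_6 = 2: count[2] becomes 1
p_7 = 4: count[4] becomes 2
Degrees (1 + count): deg[1]=1+0=1, deg[2]=1+1=2, deg[3]=1+1=2, deg[4]=1+2=3, deg[5]=1+0=1, deg[6]=1+1=2, deg[7]=1+2=3, deg[8]=1+0=1, deg[9]=1+0=1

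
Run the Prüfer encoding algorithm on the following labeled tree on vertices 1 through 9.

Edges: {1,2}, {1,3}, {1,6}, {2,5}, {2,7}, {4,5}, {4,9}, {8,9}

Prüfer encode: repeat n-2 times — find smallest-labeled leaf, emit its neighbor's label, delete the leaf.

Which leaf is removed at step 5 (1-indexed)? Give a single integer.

Step 1: current leaves = {3,6,7,8}. Remove leaf 3 (neighbor: 1).
Step 2: current leaves = {6,7,8}. Remove leaf 6 (neighbor: 1).
Step 3: current leaves = {1,7,8}. Remove leaf 1 (neighbor: 2).
Step 4: current leaves = {7,8}. Remove leaf 7 (neighbor: 2).
Step 5: current leaves = {2,8}. Remove leaf 2 (neighbor: 5).

Answer: 2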